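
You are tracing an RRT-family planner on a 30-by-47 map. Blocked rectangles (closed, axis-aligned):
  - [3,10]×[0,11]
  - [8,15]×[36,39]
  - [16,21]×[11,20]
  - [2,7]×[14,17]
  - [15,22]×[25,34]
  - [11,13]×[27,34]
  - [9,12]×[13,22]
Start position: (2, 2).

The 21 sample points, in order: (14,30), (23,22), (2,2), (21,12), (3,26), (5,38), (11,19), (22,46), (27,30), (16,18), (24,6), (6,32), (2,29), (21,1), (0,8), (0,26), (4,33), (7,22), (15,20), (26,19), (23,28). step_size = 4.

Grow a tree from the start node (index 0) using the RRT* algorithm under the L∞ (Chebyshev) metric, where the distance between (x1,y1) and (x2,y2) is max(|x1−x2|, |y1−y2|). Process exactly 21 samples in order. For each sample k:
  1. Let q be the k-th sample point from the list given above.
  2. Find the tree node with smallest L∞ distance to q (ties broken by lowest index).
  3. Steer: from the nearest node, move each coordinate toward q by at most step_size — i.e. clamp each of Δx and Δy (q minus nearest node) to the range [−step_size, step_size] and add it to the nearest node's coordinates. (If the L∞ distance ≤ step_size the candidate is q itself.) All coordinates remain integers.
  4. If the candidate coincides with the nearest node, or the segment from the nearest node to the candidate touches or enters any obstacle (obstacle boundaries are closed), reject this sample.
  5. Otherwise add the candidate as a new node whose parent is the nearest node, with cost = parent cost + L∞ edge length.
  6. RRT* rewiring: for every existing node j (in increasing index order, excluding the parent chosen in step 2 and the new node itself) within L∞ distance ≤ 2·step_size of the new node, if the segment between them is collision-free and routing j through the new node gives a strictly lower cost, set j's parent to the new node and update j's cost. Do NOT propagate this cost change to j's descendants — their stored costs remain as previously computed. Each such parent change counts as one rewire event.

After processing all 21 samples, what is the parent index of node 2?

1. q=(14,30) nearest=0 d=28 new=(6,6) → blocked by [3,10]×[0,11], reject
2. q=(23,22) nearest=0 d=21 new=(6,6) → blocked by [3,10]×[0,11], reject
3. q=(2,2) nearest=0 d=0 → coincident, reject
4. q=(21,12) nearest=0 d=19 new=(6,6) → blocked by [3,10]×[0,11], reject
5. q=(3,26) nearest=0 d=24 new=(3,6) → blocked by [3,10]×[0,11], reject
6. q=(5,38) nearest=0 d=36 new=(5,6) → blocked by [3,10]×[0,11], reject
7. q=(11,19) nearest=0 d=17 new=(6,6) → blocked by [3,10]×[0,11], reject
8. q=(22,46) nearest=0 d=44 new=(6,6) → blocked by [3,10]×[0,11], reject
9. q=(27,30) nearest=0 d=28 new=(6,6) → blocked by [3,10]×[0,11], reject
10. q=(16,18) nearest=0 d=16 new=(6,6) → blocked by [3,10]×[0,11], reject
11. q=(24,6) nearest=0 d=22 new=(6,6) → blocked by [3,10]×[0,11], reject
12. q=(6,32) nearest=0 d=30 new=(6,6) → blocked by [3,10]×[0,11], reject
13. q=(2,29) nearest=0 d=27 new=(2,6) → add node 1 parent=0 cost=4
14. q=(21,1) nearest=0 d=19 new=(6,1) → blocked by [3,10]×[0,11], reject
15. q=(0,8) nearest=1 d=2 new=(0,8) → add node 2 parent=1 cost=6
16. q=(0,26) nearest=2 d=18 new=(0,12) → add node 3 parent=2 cost=10
17. q=(4,33) nearest=3 d=21 new=(4,16) → blocked by [2,7]×[14,17], reject
18. q=(7,22) nearest=3 d=10 new=(4,16) → blocked by [2,7]×[14,17], reject
19. q=(15,20) nearest=1 d=14 new=(6,10) → blocked by [3,10]×[0,11], reject
20. q=(26,19) nearest=0 d=24 new=(6,6) → blocked by [3,10]×[0,11], reject
21. q=(23,28) nearest=1 d=22 new=(6,10) → blocked by [3,10]×[0,11], reject

Parent of node 2: 1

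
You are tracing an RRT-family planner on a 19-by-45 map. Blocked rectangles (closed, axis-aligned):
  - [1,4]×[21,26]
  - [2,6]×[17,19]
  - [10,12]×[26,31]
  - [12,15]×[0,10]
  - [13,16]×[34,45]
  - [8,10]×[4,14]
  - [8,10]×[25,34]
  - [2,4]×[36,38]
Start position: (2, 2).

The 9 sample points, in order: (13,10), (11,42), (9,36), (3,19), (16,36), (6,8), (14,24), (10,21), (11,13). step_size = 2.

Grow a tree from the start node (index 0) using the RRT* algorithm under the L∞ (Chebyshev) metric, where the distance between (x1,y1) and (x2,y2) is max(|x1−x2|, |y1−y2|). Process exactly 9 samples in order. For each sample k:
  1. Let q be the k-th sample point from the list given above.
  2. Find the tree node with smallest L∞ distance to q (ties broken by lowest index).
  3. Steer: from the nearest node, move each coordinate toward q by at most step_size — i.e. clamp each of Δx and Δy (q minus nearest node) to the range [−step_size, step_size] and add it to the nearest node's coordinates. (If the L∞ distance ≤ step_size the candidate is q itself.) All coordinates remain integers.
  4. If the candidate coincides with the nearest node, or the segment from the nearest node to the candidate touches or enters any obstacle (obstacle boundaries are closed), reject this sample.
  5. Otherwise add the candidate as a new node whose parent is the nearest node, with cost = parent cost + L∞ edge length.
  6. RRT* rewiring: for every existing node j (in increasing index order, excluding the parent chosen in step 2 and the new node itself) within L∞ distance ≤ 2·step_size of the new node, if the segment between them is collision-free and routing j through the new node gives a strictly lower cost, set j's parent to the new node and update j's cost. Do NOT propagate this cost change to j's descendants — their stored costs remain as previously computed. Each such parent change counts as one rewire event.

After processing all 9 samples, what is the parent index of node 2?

1. q=(13,10) nearest=0 d=11 new=(4,4) → add node 1 parent=0 cost=2
2. q=(11,42) nearest=1 d=38 new=(6,6) → add node 2 parent=1 cost=4
3. q=(9,36) nearest=2 d=30 new=(8,8) → blocked by [8,10]×[4,14], reject
4. q=(3,19) nearest=2 d=13 new=(4,8) → add node 3 parent=2 cost=6
5. q=(16,36) nearest=3 d=28 new=(6,10) → add node 4 parent=3 cost=8
6. q=(6,8) nearest=2 d=2 new=(6,8) → add node 5 parent=2 cost=6
7. q=(14,24) nearest=4 d=14 new=(8,12) → blocked by [8,10]×[4,14], reject
8. q=(10,21) nearest=4 d=11 new=(8,12) → blocked by [8,10]×[4,14], reject
9. q=(11,13) nearest=4 d=5 new=(8,12) → blocked by [8,10]×[4,14], reject

Parent of node 2: 1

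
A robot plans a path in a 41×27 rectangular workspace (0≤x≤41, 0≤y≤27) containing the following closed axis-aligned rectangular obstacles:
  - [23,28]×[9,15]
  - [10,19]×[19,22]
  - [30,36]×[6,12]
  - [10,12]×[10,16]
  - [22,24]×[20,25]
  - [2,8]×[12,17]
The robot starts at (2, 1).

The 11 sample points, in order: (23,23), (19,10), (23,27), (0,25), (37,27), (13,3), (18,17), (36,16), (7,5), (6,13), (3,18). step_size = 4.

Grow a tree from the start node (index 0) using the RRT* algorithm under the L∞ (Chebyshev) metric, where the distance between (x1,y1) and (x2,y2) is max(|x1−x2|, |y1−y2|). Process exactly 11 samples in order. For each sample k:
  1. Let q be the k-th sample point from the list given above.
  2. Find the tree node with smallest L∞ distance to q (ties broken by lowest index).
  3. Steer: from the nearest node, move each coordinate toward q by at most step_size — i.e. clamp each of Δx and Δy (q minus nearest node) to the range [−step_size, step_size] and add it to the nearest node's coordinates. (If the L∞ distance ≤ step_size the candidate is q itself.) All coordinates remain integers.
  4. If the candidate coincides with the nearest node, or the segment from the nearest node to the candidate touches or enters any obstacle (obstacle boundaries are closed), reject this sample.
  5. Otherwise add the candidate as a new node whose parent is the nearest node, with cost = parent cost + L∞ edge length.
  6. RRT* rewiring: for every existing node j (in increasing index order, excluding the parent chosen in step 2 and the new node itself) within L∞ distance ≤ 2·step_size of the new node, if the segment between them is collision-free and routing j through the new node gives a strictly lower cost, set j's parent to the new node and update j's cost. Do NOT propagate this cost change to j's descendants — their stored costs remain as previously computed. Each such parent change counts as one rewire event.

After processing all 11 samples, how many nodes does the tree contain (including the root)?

Node count: 6

1. q=(23,23) nearest=0 d=22 new=(6,5) → add node 1 parent=0 cost=4
2. q=(19,10) nearest=1 d=13 new=(10,9) → add node 2 parent=1 cost=8
3. q=(23,27) nearest=2 d=18 new=(14,13) → blocked by [10,12]×[10,16], reject
4. q=(0,25) nearest=2 d=16 new=(6,13) → blocked by [2,8]×[12,17], reject
5. q=(37,27) nearest=2 d=27 new=(14,13) → blocked by [10,12]×[10,16], reject
6. q=(13,3) nearest=2 d=6 new=(13,5) → add node 3 parent=2 cost=12
7. q=(18,17) nearest=2 d=8 new=(14,13) → blocked by [10,12]×[10,16], reject
8. q=(36,16) nearest=3 d=23 new=(17,9) → add node 4 parent=3 cost=16
9. q=(7,5) nearest=1 d=1 new=(7,5) → add node 5 parent=1 cost=5; rewire 3→5 (11<12)
10. q=(6,13) nearest=2 d=4 new=(6,13) → blocked by [2,8]×[12,17], reject
11. q=(3,18) nearest=2 d=9 new=(6,13) → blocked by [2,8]×[12,17], reject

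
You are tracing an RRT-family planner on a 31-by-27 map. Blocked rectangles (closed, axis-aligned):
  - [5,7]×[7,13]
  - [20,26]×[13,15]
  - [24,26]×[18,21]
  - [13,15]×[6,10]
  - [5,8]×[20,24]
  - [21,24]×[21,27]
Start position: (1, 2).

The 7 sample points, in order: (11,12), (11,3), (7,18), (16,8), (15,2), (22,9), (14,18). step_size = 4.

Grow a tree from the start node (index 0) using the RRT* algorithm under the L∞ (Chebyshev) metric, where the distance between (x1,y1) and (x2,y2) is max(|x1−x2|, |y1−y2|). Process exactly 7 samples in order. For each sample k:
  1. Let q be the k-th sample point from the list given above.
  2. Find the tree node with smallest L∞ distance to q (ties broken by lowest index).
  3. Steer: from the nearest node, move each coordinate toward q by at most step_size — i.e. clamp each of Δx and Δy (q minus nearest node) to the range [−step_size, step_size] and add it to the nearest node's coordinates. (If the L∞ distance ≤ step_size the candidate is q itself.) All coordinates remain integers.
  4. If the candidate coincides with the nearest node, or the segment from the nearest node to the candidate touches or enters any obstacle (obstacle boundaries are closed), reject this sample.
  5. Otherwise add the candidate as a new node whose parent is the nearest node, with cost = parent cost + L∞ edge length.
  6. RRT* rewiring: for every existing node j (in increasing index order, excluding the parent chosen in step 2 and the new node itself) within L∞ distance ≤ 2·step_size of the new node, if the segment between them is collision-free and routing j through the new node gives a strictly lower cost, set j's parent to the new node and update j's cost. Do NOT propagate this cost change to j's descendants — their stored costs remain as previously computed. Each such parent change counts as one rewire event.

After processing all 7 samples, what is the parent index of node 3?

Parent of node 3: 2

1. q=(11,12) nearest=0 d=10 new=(5,6) → add node 1 parent=0 cost=4
2. q=(11,3) nearest=1 d=6 new=(9,3) → add node 2 parent=1 cost=8
3. q=(7,18) nearest=1 d=12 new=(7,10) → blocked by [5,7]×[7,13], reject
4. q=(16,8) nearest=2 d=7 new=(13,7) → blocked by [13,15]×[6,10], reject
5. q=(15,2) nearest=2 d=6 new=(13,2) → add node 3 parent=2 cost=12
6. q=(22,9) nearest=3 d=9 new=(17,6) → add node 4 parent=3 cost=16
7. q=(14,18) nearest=1 d=12 new=(9,10) → blocked by [5,7]×[7,13], reject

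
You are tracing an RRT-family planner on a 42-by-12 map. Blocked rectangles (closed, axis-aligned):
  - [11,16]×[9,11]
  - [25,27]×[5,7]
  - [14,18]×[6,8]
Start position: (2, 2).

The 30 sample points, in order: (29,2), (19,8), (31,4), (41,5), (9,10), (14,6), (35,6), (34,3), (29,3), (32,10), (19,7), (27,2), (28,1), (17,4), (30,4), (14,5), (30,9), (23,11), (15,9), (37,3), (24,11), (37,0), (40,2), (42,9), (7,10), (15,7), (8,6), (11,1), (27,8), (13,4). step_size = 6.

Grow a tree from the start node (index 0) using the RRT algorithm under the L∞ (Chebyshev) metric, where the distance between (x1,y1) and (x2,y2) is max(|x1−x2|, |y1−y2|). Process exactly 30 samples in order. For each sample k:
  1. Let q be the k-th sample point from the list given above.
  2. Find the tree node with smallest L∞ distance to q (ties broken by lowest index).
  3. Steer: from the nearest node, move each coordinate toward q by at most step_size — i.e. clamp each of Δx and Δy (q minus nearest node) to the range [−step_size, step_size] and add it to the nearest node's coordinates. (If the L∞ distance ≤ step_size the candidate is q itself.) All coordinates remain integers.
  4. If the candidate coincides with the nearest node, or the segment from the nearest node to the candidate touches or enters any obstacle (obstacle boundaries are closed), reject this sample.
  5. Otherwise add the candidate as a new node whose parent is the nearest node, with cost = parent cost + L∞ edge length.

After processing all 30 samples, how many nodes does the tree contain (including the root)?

Node count: 26

1. q=(29,2) nearest=0 d=27 new=(8,2) → add node 1 parent=0 cost=6
2. q=(19,8) nearest=1 d=11 new=(14,8) → blocked by [14,18]×[6,8], reject
3. q=(31,4) nearest=1 d=23 new=(14,4) → add node 2 parent=1 cost=12
4. q=(41,5) nearest=2 d=27 new=(20,5) → add node 3 parent=2 cost=18
5. q=(9,10) nearest=2 d=6 new=(9,10) → add node 4 parent=2 cost=18
6. q=(14,6) nearest=2 d=2 new=(14,6) → blocked by [14,18]×[6,8], reject
7. q=(35,6) nearest=3 d=15 new=(26,6) → blocked by [25,27]×[5,7], reject
8. q=(34,3) nearest=3 d=14 new=(26,3) → add node 5 parent=3 cost=24
9. q=(29,3) nearest=5 d=3 new=(29,3) → add node 6 parent=5 cost=27
10. q=(32,10) nearest=5 d=7 new=(32,9) → add node 7 parent=5 cost=30
11. q=(19,7) nearest=3 d=2 new=(19,7) → add node 8 parent=3 cost=20
12. q=(27,2) nearest=5 d=1 new=(27,2) → add node 9 parent=5 cost=25
13. q=(28,1) nearest=9 d=1 new=(28,1) → add node 10 parent=9 cost=26
14. q=(17,4) nearest=2 d=3 new=(17,4) → add node 11 parent=2 cost=15
15. q=(30,4) nearest=6 d=1 new=(30,4) → add node 12 parent=6 cost=28
16. q=(14,5) nearest=2 d=1 new=(14,5) → add node 13 parent=2 cost=13
17. q=(30,9) nearest=7 d=2 new=(30,9) → add node 14 parent=7 cost=32
18. q=(23,11) nearest=8 d=4 new=(23,11) → add node 15 parent=8 cost=24
19. q=(15,9) nearest=8 d=4 new=(15,9) → blocked by [11,16]×[9,11], reject
20. q=(37,3) nearest=7 d=6 new=(37,3) → add node 16 parent=7 cost=36
21. q=(24,11) nearest=15 d=1 new=(24,11) → add node 17 parent=15 cost=25
22. q=(37,0) nearest=16 d=3 new=(37,0) → add node 18 parent=16 cost=39
23. q=(40,2) nearest=16 d=3 new=(40,2) → add node 19 parent=16 cost=39
24. q=(42,9) nearest=16 d=6 new=(42,9) → add node 20 parent=16 cost=42
25. q=(7,10) nearest=4 d=2 new=(7,10) → add node 21 parent=4 cost=20
26. q=(15,7) nearest=13 d=2 new=(15,7) → blocked by [14,18]×[6,8], reject
27. q=(8,6) nearest=1 d=4 new=(8,6) → add node 22 parent=1 cost=10
28. q=(11,1) nearest=1 d=3 new=(11,1) → add node 23 parent=1 cost=9
29. q=(27,8) nearest=14 d=3 new=(27,8) → add node 24 parent=14 cost=35
30. q=(13,4) nearest=2 d=1 new=(13,4) → add node 25 parent=2 cost=13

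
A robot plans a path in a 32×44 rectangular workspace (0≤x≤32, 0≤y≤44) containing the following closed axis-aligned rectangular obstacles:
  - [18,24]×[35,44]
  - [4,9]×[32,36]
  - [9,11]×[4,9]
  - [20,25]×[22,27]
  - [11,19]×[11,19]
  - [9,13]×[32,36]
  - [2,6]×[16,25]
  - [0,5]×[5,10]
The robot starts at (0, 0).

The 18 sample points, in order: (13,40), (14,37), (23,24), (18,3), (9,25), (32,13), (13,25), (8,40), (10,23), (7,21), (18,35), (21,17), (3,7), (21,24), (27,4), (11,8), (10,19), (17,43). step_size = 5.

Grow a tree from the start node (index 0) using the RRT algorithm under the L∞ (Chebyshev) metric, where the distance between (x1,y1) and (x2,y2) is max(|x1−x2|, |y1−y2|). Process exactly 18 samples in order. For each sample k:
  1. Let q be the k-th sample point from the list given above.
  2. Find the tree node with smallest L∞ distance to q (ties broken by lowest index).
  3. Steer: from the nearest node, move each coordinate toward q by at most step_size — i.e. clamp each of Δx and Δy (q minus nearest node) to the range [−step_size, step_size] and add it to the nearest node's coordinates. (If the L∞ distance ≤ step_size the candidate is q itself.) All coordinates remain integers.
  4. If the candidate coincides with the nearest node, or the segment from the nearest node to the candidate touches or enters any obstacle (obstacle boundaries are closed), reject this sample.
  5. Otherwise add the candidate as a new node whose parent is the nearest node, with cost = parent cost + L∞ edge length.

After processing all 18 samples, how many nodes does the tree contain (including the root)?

1. q=(13,40) nearest=0 d=40 new=(5,5) → blocked by [0,5]×[5,10], reject
2. q=(14,37) nearest=0 d=37 new=(5,5) → blocked by [0,5]×[5,10], reject
3. q=(23,24) nearest=0 d=24 new=(5,5) → blocked by [0,5]×[5,10], reject
4. q=(18,3) nearest=0 d=18 new=(5,3) → add node 1 parent=0 cost=5
5. q=(9,25) nearest=1 d=22 new=(9,8) → blocked by [9,11]×[4,9], reject
6. q=(32,13) nearest=1 d=27 new=(10,8) → blocked by [9,11]×[4,9], reject
7. q=(13,25) nearest=1 d=22 new=(10,8) → blocked by [9,11]×[4,9], reject
8. q=(8,40) nearest=1 d=37 new=(8,8) → add node 2 parent=1 cost=10
9. q=(10,23) nearest=2 d=15 new=(10,13) → add node 3 parent=2 cost=15
10. q=(7,21) nearest=3 d=8 new=(7,18) → add node 4 parent=3 cost=20
11. q=(18,35) nearest=4 d=17 new=(12,23) → add node 5 parent=4 cost=25
12. q=(21,17) nearest=5 d=9 new=(17,18) → blocked by [11,19]×[11,19], reject
13. q=(3,7) nearest=1 d=4 new=(3,7) → blocked by [0,5]×[5,10], reject
14. q=(21,24) nearest=5 d=9 new=(17,24) → add node 6 parent=5 cost=30
15. q=(27,4) nearest=3 d=17 new=(15,8) → blocked by [11,19]×[11,19], reject
16. q=(11,8) nearest=2 d=3 new=(11,8) → blocked by [9,11]×[4,9], reject
17. q=(10,19) nearest=4 d=3 new=(10,19) → add node 7 parent=4 cost=23
18. q=(17,43) nearest=6 d=19 new=(17,29) → add node 8 parent=6 cost=35

Node count: 9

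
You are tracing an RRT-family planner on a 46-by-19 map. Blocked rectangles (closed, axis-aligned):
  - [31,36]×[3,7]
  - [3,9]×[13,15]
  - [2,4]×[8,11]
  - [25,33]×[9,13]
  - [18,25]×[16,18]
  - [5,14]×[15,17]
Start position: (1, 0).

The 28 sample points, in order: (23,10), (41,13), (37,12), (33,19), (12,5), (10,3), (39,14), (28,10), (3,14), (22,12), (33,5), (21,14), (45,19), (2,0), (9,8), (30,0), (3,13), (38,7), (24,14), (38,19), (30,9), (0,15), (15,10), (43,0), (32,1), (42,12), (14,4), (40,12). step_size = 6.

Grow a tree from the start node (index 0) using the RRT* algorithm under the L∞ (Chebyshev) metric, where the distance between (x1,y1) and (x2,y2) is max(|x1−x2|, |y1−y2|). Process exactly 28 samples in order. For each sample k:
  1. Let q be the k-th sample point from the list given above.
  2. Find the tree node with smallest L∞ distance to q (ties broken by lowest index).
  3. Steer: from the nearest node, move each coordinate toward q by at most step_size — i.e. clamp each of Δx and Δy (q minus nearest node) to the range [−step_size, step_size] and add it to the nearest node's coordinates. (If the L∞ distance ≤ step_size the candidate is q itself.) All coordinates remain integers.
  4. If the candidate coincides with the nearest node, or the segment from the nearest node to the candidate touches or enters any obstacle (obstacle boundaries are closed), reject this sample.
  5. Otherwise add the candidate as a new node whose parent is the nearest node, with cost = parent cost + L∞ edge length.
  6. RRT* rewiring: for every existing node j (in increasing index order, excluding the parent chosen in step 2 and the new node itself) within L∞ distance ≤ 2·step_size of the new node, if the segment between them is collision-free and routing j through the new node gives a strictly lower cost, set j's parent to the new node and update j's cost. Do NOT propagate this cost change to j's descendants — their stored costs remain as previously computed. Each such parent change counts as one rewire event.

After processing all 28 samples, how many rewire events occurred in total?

Rewire events: 2

1. q=(23,10) nearest=0 d=22 new=(7,6) → add node 1 parent=0 cost=6
2. q=(41,13) nearest=1 d=34 new=(13,12) → add node 2 parent=1 cost=12
3. q=(37,12) nearest=2 d=24 new=(19,12) → add node 3 parent=2 cost=18
4. q=(33,19) nearest=3 d=14 new=(25,18) → blocked by [18,25]×[16,18], reject
5. q=(12,5) nearest=1 d=5 new=(12,5) → add node 4 parent=1 cost=11
6. q=(10,3) nearest=4 d=2 new=(10,3) → add node 5 parent=4 cost=13
7. q=(39,14) nearest=3 d=20 new=(25,14) → add node 6 parent=3 cost=24
8. q=(28,10) nearest=6 d=4 new=(28,10) → blocked by [25,33]×[9,13], reject
9. q=(3,14) nearest=1 d=8 new=(3,12) → blocked by [2,4]×[8,11], reject
10. q=(22,12) nearest=3 d=3 new=(22,12) → add node 7 parent=3 cost=21
11. q=(33,5) nearest=6 d=9 new=(31,8) → blocked by [25,33]×[9,13], reject
12. q=(21,14) nearest=3 d=2 new=(21,14) → add node 8 parent=3 cost=20
13. q=(45,19) nearest=6 d=20 new=(31,19) → add node 9 parent=6 cost=30
14. q=(2,0) nearest=0 d=1 new=(2,0) → add node 10 parent=0 cost=1; rewire 5→10 (9<13)
15. q=(9,8) nearest=1 d=2 new=(9,8) → add node 11 parent=1 cost=8
16. q=(30,0) nearest=3 d=12 new=(25,6) → add node 12 parent=3 cost=24
17. q=(3,13) nearest=11 d=6 new=(3,13) → blocked by [3,9]×[13,15], reject
18. q=(38,7) nearest=9 d=12 new=(37,13) → add node 13 parent=9 cost=36
19. q=(24,14) nearest=6 d=1 new=(24,14) → add node 14 parent=6 cost=25
20. q=(38,19) nearest=13 d=6 new=(38,19) → add node 15 parent=13 cost=42
21. q=(30,9) nearest=6 d=5 new=(30,9) → blocked by [25,33]×[9,13], reject
22. q=(0,15) nearest=1 d=9 new=(1,12) → blocked by [2,4]×[8,11], reject
23. q=(15,10) nearest=2 d=2 new=(15,10) → add node 16 parent=2 cost=14; rewire 14→16 (23<25)
24. q=(43,0) nearest=13 d=13 new=(43,7) → add node 17 parent=13 cost=42
25. q=(32,1) nearest=12 d=7 new=(31,1) → add node 18 parent=12 cost=30
26. q=(42,12) nearest=13 d=5 new=(42,12) → add node 19 parent=13 cost=41
27. q=(14,4) nearest=4 d=2 new=(14,4) → add node 20 parent=4 cost=13
28. q=(40,12) nearest=19 d=2 new=(40,12) → add node 21 parent=19 cost=43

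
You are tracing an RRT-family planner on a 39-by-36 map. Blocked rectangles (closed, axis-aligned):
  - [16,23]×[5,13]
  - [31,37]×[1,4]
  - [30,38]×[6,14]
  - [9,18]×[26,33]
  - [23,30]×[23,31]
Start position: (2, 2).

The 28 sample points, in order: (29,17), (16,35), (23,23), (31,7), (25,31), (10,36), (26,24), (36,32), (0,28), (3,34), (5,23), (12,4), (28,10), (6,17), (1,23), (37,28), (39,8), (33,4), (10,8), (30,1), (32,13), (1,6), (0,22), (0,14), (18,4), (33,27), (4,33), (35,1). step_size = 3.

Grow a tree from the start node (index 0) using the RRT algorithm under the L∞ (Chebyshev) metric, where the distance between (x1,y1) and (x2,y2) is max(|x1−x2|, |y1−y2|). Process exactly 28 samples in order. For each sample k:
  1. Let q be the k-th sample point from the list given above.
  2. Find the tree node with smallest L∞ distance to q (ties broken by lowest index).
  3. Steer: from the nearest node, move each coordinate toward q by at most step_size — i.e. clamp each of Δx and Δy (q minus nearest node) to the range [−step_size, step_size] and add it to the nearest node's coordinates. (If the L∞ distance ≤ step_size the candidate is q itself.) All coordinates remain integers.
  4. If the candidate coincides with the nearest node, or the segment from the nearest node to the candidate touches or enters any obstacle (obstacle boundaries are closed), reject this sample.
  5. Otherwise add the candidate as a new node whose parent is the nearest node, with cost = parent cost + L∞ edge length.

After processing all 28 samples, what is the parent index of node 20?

Parent of node 20: 0

1. q=(29,17) nearest=0 d=27 new=(5,5) → add node 1 parent=0 cost=3
2. q=(16,35) nearest=1 d=30 new=(8,8) → add node 2 parent=1 cost=6
3. q=(23,23) nearest=2 d=15 new=(11,11) → add node 3 parent=2 cost=9
4. q=(31,7) nearest=3 d=20 new=(14,8) → add node 4 parent=3 cost=12
5. q=(25,31) nearest=3 d=20 new=(14,14) → add node 5 parent=3 cost=12
6. q=(10,36) nearest=5 d=22 new=(11,17) → add node 6 parent=5 cost=15
7. q=(26,24) nearest=5 d=12 new=(17,17) → add node 7 parent=5 cost=15
8. q=(36,32) nearest=7 d=19 new=(20,20) → add node 8 parent=7 cost=18
9. q=(0,28) nearest=6 d=11 new=(8,20) → add node 9 parent=6 cost=18
10. q=(3,34) nearest=9 d=14 new=(5,23) → add node 10 parent=9 cost=21
11. q=(5,23) nearest=10 d=0 → coincident, reject
12. q=(12,4) nearest=2 d=4 new=(11,5) → add node 11 parent=2 cost=9
13. q=(28,10) nearest=8 d=10 new=(23,17) → add node 12 parent=8 cost=21
14. q=(6,17) nearest=9 d=3 new=(6,17) → add node 13 parent=9 cost=21
15. q=(1,23) nearest=10 d=4 new=(2,23) → add node 14 parent=10 cost=24
16. q=(37,28) nearest=12 d=14 new=(26,20) → add node 15 parent=12 cost=24
17. q=(39,8) nearest=15 d=13 new=(29,17) → add node 16 parent=15 cost=27
18. q=(33,4) nearest=12 d=13 new=(26,14) → add node 17 parent=12 cost=24
19. q=(10,8) nearest=2 d=2 new=(10,8) → add node 18 parent=2 cost=8
20. q=(30,1) nearest=17 d=13 new=(29,11) → add node 19 parent=17 cost=27
21. q=(32,13) nearest=19 d=3 new=(32,13) → blocked by [30,38]×[6,14], reject
22. q=(1,6) nearest=0 d=4 new=(1,5) → add node 20 parent=0 cost=3
23. q=(0,22) nearest=14 d=2 new=(0,22) → add node 21 parent=14 cost=26
24. q=(0,14) nearest=13 d=6 new=(3,14) → add node 22 parent=13 cost=24
25. q=(18,4) nearest=4 d=4 new=(17,5) → blocked by [16,23]×[5,13], reject
26. q=(33,27) nearest=15 d=7 new=(29,23) → blocked by [23,30]×[23,31], reject
27. q=(4,33) nearest=10 d=10 new=(4,26) → add node 23 parent=10 cost=24
28. q=(35,1) nearest=19 d=10 new=(32,8) → blocked by [30,38]×[6,14], reject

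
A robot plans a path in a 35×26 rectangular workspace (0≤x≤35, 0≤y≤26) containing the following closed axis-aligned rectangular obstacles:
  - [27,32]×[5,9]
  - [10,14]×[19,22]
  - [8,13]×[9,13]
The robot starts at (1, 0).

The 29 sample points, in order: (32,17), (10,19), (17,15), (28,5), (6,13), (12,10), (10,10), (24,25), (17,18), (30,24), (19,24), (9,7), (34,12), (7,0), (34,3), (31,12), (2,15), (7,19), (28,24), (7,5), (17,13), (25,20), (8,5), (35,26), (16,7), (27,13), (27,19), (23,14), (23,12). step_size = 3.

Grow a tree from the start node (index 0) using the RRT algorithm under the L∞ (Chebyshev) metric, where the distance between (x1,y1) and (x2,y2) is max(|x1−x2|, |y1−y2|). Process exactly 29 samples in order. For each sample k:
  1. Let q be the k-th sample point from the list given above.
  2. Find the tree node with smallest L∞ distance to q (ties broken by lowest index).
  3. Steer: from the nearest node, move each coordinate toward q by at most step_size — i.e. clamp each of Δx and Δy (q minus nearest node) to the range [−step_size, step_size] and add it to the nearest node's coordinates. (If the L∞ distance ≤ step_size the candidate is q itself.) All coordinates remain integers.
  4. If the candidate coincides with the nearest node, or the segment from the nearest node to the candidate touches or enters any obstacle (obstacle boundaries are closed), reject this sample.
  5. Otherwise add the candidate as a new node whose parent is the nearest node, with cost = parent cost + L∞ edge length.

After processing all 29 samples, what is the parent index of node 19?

Parent of node 19: 5

1. q=(32,17) nearest=0 d=31 new=(4,3) → add node 1 parent=0 cost=3
2. q=(10,19) nearest=1 d=16 new=(7,6) → add node 2 parent=1 cost=6
3. q=(17,15) nearest=2 d=10 new=(10,9) → blocked by [8,13]×[9,13], reject
4. q=(28,5) nearest=2 d=21 new=(10,5) → add node 3 parent=2 cost=9
5. q=(6,13) nearest=2 d=7 new=(6,9) → add node 4 parent=2 cost=9
6. q=(12,10) nearest=2 d=5 new=(10,9) → blocked by [8,13]×[9,13], reject
7. q=(10,10) nearest=2 d=4 new=(10,9) → blocked by [8,13]×[9,13], reject
8. q=(24,25) nearest=4 d=18 new=(9,12) → blocked by [8,13]×[9,13], reject
9. q=(17,18) nearest=4 d=11 new=(9,12) → blocked by [8,13]×[9,13], reject
10. q=(30,24) nearest=3 d=20 new=(13,8) → add node 5 parent=3 cost=12
11. q=(19,24) nearest=4 d=15 new=(9,12) → blocked by [8,13]×[9,13], reject
12. q=(9,7) nearest=2 d=2 new=(9,7) → add node 6 parent=2 cost=8
13. q=(34,12) nearest=5 d=21 new=(16,11) → add node 7 parent=5 cost=15
14. q=(7,0) nearest=1 d=3 new=(7,0) → add node 8 parent=1 cost=6
15. q=(34,3) nearest=7 d=18 new=(19,8) → add node 9 parent=7 cost=18
16. q=(31,12) nearest=9 d=12 new=(22,11) → add node 10 parent=9 cost=21
17. q=(2,15) nearest=4 d=6 new=(3,12) → add node 11 parent=4 cost=12
18. q=(7,19) nearest=11 d=7 new=(6,15) → add node 12 parent=11 cost=15
19. q=(28,24) nearest=7 d=13 new=(19,14) → add node 13 parent=7 cost=18
20. q=(7,5) nearest=2 d=1 new=(7,5) → add node 14 parent=2 cost=7
21. q=(17,13) nearest=7 d=2 new=(17,13) → add node 15 parent=7 cost=17
22. q=(25,20) nearest=13 d=6 new=(22,17) → add node 16 parent=13 cost=21
23. q=(8,5) nearest=2 d=1 new=(8,5) → add node 17 parent=2 cost=7
24. q=(35,26) nearest=16 d=13 new=(25,20) → add node 18 parent=16 cost=24
25. q=(16,7) nearest=5 d=3 new=(16,7) → add node 19 parent=5 cost=15
26. q=(27,13) nearest=10 d=5 new=(25,13) → add node 20 parent=10 cost=24
27. q=(27,19) nearest=18 d=2 new=(27,19) → add node 21 parent=18 cost=26
28. q=(23,14) nearest=20 d=2 new=(23,14) → add node 22 parent=20 cost=26
29. q=(23,12) nearest=10 d=1 new=(23,12) → add node 23 parent=10 cost=22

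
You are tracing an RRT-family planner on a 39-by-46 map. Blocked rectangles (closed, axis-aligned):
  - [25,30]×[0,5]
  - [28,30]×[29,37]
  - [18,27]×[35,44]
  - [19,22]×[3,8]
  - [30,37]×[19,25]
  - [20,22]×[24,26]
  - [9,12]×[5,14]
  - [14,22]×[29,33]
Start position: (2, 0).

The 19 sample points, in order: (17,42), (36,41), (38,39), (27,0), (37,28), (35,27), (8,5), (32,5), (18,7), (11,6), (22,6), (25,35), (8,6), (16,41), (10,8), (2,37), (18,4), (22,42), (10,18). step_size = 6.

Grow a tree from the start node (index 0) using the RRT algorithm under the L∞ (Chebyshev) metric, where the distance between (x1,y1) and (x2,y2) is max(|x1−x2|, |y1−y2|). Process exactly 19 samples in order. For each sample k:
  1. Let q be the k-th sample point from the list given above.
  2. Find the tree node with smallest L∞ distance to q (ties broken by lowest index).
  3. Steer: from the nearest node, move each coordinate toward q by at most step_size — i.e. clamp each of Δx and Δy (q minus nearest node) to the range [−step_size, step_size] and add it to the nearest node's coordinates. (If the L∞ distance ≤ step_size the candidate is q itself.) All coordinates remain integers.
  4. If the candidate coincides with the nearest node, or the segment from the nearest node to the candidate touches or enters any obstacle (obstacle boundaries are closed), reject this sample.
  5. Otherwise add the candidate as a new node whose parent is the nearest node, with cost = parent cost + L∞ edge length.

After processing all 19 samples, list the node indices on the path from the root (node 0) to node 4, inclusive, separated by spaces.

Path: 0 1 3 4

1. q=(17,42) nearest=0 d=42 new=(8,6) → add node 1 parent=0 cost=6
2. q=(36,41) nearest=1 d=35 new=(14,12) → blocked by [9,12]×[5,14], reject
3. q=(38,39) nearest=1 d=33 new=(14,12) → blocked by [9,12]×[5,14], reject
4. q=(27,0) nearest=1 d=19 new=(14,0) → blocked by [9,12]×[5,14], reject
5. q=(37,28) nearest=1 d=29 new=(14,12) → blocked by [9,12]×[5,14], reject
6. q=(35,27) nearest=1 d=27 new=(14,12) → blocked by [9,12]×[5,14], reject
7. q=(8,5) nearest=1 d=1 new=(8,5) → add node 2 parent=1 cost=7
8. q=(32,5) nearest=1 d=24 new=(14,5) → blocked by [9,12]×[5,14], reject
9. q=(18,7) nearest=1 d=10 new=(14,7) → blocked by [9,12]×[5,14], reject
10. q=(11,6) nearest=1 d=3 new=(11,6) → blocked by [9,12]×[5,14], reject
11. q=(22,6) nearest=1 d=14 new=(14,6) → blocked by [9,12]×[5,14], reject
12. q=(25,35) nearest=1 d=29 new=(14,12) → blocked by [9,12]×[5,14], reject
13. q=(8,6) nearest=1 d=0 → coincident, reject
14. q=(16,41) nearest=1 d=35 new=(14,12) → blocked by [9,12]×[5,14], reject
15. q=(10,8) nearest=1 d=2 new=(10,8) → blocked by [9,12]×[5,14], reject
16. q=(2,37) nearest=1 d=31 new=(2,12) → add node 3 parent=1 cost=12
17. q=(18,4) nearest=1 d=10 new=(14,4) → blocked by [9,12]×[5,14], reject
18. q=(22,42) nearest=3 d=30 new=(8,18) → add node 4 parent=3 cost=18
19. q=(10,18) nearest=4 d=2 new=(10,18) → add node 5 parent=4 cost=20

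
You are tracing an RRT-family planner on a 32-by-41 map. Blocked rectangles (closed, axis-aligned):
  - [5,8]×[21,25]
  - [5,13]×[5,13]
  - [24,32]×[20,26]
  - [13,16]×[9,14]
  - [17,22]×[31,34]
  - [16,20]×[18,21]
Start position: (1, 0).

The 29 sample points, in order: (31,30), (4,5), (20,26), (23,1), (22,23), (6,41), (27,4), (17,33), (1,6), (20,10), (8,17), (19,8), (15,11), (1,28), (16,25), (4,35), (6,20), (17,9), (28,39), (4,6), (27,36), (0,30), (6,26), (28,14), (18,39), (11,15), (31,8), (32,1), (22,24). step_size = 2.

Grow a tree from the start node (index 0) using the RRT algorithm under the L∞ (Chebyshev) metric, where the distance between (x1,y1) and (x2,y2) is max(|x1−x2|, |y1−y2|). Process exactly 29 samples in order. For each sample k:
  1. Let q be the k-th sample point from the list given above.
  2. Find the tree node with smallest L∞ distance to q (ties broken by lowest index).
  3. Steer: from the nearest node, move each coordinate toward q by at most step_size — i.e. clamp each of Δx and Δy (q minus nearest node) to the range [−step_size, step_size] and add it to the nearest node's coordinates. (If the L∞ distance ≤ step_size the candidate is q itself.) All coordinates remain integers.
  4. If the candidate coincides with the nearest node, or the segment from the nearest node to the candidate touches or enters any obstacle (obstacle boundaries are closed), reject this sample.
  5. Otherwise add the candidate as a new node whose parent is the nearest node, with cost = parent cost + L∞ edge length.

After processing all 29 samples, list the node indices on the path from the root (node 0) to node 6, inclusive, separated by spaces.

1. q=(31,30) nearest=0 d=30 new=(3,2) → add node 1 parent=0 cost=2
2. q=(4,5) nearest=1 d=3 new=(4,4) → add node 2 parent=1 cost=4
3. q=(20,26) nearest=2 d=22 new=(6,6) → blocked by [5,13]×[5,13], reject
4. q=(23,1) nearest=2 d=19 new=(6,2) → add node 3 parent=2 cost=6
5. q=(22,23) nearest=2 d=19 new=(6,6) → blocked by [5,13]×[5,13], reject
6. q=(6,41) nearest=2 d=37 new=(6,6) → blocked by [5,13]×[5,13], reject
7. q=(27,4) nearest=3 d=21 new=(8,4) → add node 4 parent=3 cost=8
8. q=(17,33) nearest=2 d=29 new=(6,6) → blocked by [5,13]×[5,13], reject
9. q=(1,6) nearest=2 d=3 new=(2,6) → add node 5 parent=2 cost=6
10. q=(20,10) nearest=4 d=12 new=(10,6) → blocked by [5,13]×[5,13], reject
11. q=(8,17) nearest=5 d=11 new=(4,8) → add node 6 parent=5 cost=8
12. q=(19,8) nearest=4 d=11 new=(10,6) → blocked by [5,13]×[5,13], reject
13. q=(15,11) nearest=4 d=7 new=(10,6) → blocked by [5,13]×[5,13], reject
14. q=(1,28) nearest=6 d=20 new=(2,10) → add node 7 parent=6 cost=10
15. q=(16,25) nearest=7 d=15 new=(4,12) → add node 8 parent=7 cost=12
16. q=(4,35) nearest=8 d=23 new=(4,14) → add node 9 parent=8 cost=14
17. q=(6,20) nearest=9 d=6 new=(6,16) → add node 10 parent=9 cost=16
18. q=(17,9) nearest=4 d=9 new=(10,6) → blocked by [5,13]×[5,13], reject
19. q=(28,39) nearest=10 d=23 new=(8,18) → add node 11 parent=10 cost=18
20. q=(4,6) nearest=2 d=2 new=(4,6) → add node 12 parent=2 cost=6
21. q=(27,36) nearest=11 d=19 new=(10,20) → add node 13 parent=11 cost=20
22. q=(0,30) nearest=13 d=10 new=(8,22) → blocked by [5,8]×[21,25], reject
23. q=(6,26) nearest=13 d=6 new=(8,22) → blocked by [5,8]×[21,25], reject
24. q=(28,14) nearest=13 d=18 new=(12,18) → add node 14 parent=13 cost=22
25. q=(18,39) nearest=13 d=19 new=(12,22) → add node 15 parent=13 cost=22
26. q=(11,15) nearest=11 d=3 new=(10,16) → add node 16 parent=11 cost=20
27. q=(31,8) nearest=14 d=19 new=(14,16) → add node 17 parent=14 cost=24
28. q=(32,1) nearest=17 d=18 new=(16,14) → blocked by [13,16]×[9,14], reject
29. q=(22,24) nearest=17 d=8 new=(16,18) → blocked by [16,20]×[18,21], reject

Path: 0 1 2 5 6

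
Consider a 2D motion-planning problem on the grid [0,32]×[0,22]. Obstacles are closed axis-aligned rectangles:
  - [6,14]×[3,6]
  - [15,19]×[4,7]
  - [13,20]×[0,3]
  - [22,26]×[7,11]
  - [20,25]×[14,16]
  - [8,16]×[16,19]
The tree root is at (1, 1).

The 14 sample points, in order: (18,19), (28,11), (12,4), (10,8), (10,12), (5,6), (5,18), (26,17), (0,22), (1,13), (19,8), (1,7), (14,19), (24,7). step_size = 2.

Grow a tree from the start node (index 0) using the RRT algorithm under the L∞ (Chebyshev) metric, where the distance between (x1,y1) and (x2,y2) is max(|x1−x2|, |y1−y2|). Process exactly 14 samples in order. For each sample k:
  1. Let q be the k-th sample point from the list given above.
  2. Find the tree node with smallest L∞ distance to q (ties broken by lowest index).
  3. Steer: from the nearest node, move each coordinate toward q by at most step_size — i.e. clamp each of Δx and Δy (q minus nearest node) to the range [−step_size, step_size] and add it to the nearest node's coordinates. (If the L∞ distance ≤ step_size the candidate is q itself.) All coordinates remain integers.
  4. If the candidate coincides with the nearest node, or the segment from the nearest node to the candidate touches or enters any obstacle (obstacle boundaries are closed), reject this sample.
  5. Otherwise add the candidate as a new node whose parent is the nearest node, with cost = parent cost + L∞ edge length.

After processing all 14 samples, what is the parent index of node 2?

Parent of node 2: 1

1. q=(18,19) nearest=0 d=18 new=(3,3) → add node 1 parent=0 cost=2
2. q=(28,11) nearest=1 d=25 new=(5,5) → add node 2 parent=1 cost=4
3. q=(12,4) nearest=2 d=7 new=(7,4) → blocked by [6,14]×[3,6], reject
4. q=(10,8) nearest=2 d=5 new=(7,7) → blocked by [6,14]×[3,6], reject
5. q=(10,12) nearest=2 d=7 new=(7,7) → blocked by [6,14]×[3,6], reject
6. q=(5,6) nearest=2 d=1 new=(5,6) → add node 3 parent=2 cost=5
7. q=(5,18) nearest=3 d=12 new=(5,8) → add node 4 parent=3 cost=7
8. q=(26,17) nearest=2 d=21 new=(7,7) → blocked by [6,14]×[3,6], reject
9. q=(0,22) nearest=4 d=14 new=(3,10) → add node 5 parent=4 cost=9
10. q=(1,13) nearest=5 d=3 new=(1,12) → add node 6 parent=5 cost=11
11. q=(19,8) nearest=2 d=14 new=(7,7) → blocked by [6,14]×[3,6], reject
12. q=(1,7) nearest=5 d=3 new=(1,8) → add node 7 parent=5 cost=11
13. q=(14,19) nearest=4 d=11 new=(7,10) → add node 8 parent=4 cost=9
14. q=(24,7) nearest=8 d=17 new=(9,8) → add node 9 parent=8 cost=11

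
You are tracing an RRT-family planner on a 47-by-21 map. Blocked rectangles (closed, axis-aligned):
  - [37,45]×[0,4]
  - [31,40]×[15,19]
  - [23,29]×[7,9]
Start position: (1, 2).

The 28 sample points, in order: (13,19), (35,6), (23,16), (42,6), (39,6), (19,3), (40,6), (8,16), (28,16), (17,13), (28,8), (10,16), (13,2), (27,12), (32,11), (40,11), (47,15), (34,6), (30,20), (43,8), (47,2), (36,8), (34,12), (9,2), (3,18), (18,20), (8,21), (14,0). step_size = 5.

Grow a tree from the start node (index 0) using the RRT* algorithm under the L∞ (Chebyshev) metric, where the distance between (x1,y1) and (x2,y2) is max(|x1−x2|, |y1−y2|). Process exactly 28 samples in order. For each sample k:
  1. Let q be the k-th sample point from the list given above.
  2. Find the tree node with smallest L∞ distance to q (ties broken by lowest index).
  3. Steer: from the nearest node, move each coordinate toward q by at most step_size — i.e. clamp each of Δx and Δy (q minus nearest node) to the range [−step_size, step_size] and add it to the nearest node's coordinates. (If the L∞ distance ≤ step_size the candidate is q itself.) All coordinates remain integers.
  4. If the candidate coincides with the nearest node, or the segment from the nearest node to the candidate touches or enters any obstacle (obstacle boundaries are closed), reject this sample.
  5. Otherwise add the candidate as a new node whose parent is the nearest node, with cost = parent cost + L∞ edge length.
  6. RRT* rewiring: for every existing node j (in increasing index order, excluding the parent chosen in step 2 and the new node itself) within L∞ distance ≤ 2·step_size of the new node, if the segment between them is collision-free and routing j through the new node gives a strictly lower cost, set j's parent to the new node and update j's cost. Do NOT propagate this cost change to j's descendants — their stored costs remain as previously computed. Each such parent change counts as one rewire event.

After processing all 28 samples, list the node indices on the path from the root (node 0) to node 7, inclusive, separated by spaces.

1. q=(13,19) nearest=0 d=17 new=(6,7) → add node 1 parent=0 cost=5
2. q=(35,6) nearest=1 d=29 new=(11,6) → add node 2 parent=1 cost=10
3. q=(23,16) nearest=2 d=12 new=(16,11) → add node 3 parent=2 cost=15
4. q=(42,6) nearest=3 d=26 new=(21,6) → add node 4 parent=3 cost=20
5. q=(39,6) nearest=4 d=18 new=(26,6) → add node 5 parent=4 cost=25
6. q=(19,3) nearest=4 d=3 new=(19,3) → add node 6 parent=4 cost=23
7. q=(40,6) nearest=5 d=14 new=(31,6) → add node 7 parent=5 cost=30
8. q=(8,16) nearest=3 d=8 new=(11,16) → add node 8 parent=3 cost=20
9. q=(28,16) nearest=4 d=10 new=(26,11) → blocked by [23,29]×[7,9], reject
10. q=(17,13) nearest=3 d=2 new=(17,13) → add node 9 parent=3 cost=17
11. q=(28,8) nearest=5 d=2 new=(28,8) → blocked by [23,29]×[7,9], reject
12. q=(10,16) nearest=8 d=1 new=(10,16) → add node 10 parent=8 cost=21
13. q=(13,2) nearest=2 d=4 new=(13,2) → add node 11 parent=2 cost=14; rewire 6→11 (20<23)
14. q=(27,12) nearest=4 d=6 new=(26,11) → blocked by [23,29]×[7,9], reject
15. q=(32,11) nearest=7 d=5 new=(32,11) → add node 12 parent=7 cost=35
16. q=(40,11) nearest=12 d=8 new=(37,11) → add node 13 parent=12 cost=40
17. q=(47,15) nearest=13 d=10 new=(42,15) → add node 14 parent=13 cost=45
18. q=(34,6) nearest=7 d=3 new=(34,6) → add node 15 parent=7 cost=33; rewire 13→15 (38<40); rewire 14→15 (42<45)
19. q=(30,20) nearest=12 d=9 new=(30,16) → add node 16 parent=12 cost=40
20. q=(43,8) nearest=13 d=6 new=(42,8) → add node 17 parent=13 cost=43
21. q=(47,2) nearest=17 d=6 new=(47,3) → add node 18 parent=17 cost=48
22. q=(36,8) nearest=15 d=2 new=(36,8) → add node 19 parent=15 cost=35; rewire 17→19 (41<43)
23. q=(34,12) nearest=12 d=2 new=(34,12) → add node 20 parent=12 cost=37
24. q=(9,2) nearest=2 d=4 new=(9,2) → add node 21 parent=2 cost=14
25. q=(3,18) nearest=10 d=7 new=(5,18) → add node 22 parent=10 cost=26
26. q=(18,20) nearest=8 d=7 new=(16,20) → add node 23 parent=8 cost=25
27. q=(8,21) nearest=22 d=3 new=(8,21) → add node 24 parent=22 cost=29
28. q=(14,0) nearest=11 d=2 new=(14,0) → add node 25 parent=11 cost=16

Path: 0 1 2 3 4 5 7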